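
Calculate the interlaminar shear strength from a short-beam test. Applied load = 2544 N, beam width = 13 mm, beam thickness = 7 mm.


ILSS = 3F/(4bh) = 3*2544/(4*13*7) = 20.97 MPa

20.97 MPa


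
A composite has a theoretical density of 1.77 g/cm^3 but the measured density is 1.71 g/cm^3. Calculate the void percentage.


Void% = (rho_theo - rho_actual)/rho_theo * 100 = (1.77 - 1.71)/1.77 * 100 = 3.39%

3.39%


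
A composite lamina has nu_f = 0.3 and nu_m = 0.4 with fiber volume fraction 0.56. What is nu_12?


nu_12 = nu_f*Vf + nu_m*(1-Vf) = 0.3*0.56 + 0.4*0.44 = 0.344

0.344


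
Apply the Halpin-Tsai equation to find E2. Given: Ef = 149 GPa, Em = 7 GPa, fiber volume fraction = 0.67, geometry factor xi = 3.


eta = (Ef/Em - 1)/(Ef/Em + xi) = (21.2857 - 1)/(21.2857 + 3) = 0.8353
E2 = Em*(1+xi*eta*Vf)/(1-eta*Vf) = 42.59 GPa

42.59 GPa


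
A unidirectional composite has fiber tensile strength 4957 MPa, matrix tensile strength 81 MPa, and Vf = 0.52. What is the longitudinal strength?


sigma_1 = sigma_f*Vf + sigma_m*(1-Vf) = 4957*0.52 + 81*0.48 = 2616.5 MPa

2616.5 MPa


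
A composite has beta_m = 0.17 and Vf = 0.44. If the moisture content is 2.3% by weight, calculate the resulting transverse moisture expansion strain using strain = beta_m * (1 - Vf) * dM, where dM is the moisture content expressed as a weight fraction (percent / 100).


dM = 2.3/100 = 0.023
strain = beta_m * (1-Vf) * dM = 0.17 * 0.56 * 0.023 = 0.0021896

0.0021896


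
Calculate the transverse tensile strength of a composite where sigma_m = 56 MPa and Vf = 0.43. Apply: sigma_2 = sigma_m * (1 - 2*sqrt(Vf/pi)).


factor = 1 - 2*sqrt(0.43/pi) = 0.2601
sigma_2 = 56 * 0.2601 = 14.56 MPa

14.56 MPa


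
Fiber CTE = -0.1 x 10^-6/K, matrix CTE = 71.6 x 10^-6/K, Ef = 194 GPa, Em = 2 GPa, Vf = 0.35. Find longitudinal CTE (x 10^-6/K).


E1 = Ef*Vf + Em*(1-Vf) = 69.2
alpha_1 = (alpha_f*Ef*Vf + alpha_m*Em*(1-Vf))/E1 = 1.25 x 10^-6/K

1.25 x 10^-6/K


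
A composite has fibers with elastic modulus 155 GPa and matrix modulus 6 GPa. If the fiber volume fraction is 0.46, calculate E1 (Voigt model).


E1 = Ef*Vf + Em*(1-Vf) = 155*0.46 + 6*0.54 = 74.54 GPa

74.54 GPa


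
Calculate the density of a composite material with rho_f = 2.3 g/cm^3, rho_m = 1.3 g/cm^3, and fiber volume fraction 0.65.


rho_c = rho_f*Vf + rho_m*(1-Vf) = 2.3*0.65 + 1.3*0.35 = 1.95 g/cm^3

1.95 g/cm^3


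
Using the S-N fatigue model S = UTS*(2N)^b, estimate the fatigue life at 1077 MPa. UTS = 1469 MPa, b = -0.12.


N = 0.5 * (S/UTS)^(1/b) = 0.5 * (1077/1469)^(1/-0.12) = 6.6428 cycles

6.6428 cycles


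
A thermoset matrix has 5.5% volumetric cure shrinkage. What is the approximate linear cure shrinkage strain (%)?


Linear shrinkage ≈ vol_shrink/3 = 5.5/3 = 1.833%

1.833%


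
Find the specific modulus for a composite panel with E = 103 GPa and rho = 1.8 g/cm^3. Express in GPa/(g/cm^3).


Specific stiffness = E/rho = 103/1.8 = 57.2 GPa/(g/cm^3)

57.2 GPa/(g/cm^3)


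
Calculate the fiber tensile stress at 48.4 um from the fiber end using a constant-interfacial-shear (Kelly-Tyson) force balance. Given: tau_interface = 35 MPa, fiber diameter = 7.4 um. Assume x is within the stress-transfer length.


Force balance: sigma_f * (pi*d^2/4) = tau * (pi*d) * x  ->  sigma_f = 4 * tau * x / d
sigma_f = 4 * 35 * 48.4 / 7.4 = 915.7 MPa

915.7 MPa


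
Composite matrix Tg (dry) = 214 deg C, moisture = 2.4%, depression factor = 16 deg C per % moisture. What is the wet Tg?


Tg_wet = Tg_dry - k*moisture = 214 - 16*2.4 = 175.6 deg C

175.6 deg C


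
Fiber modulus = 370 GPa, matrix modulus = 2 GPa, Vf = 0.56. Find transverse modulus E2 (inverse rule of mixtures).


1/E2 = Vf/Ef + (1-Vf)/Em = 0.56/370 + 0.44/2
E2 = 4.51 GPa

4.51 GPa


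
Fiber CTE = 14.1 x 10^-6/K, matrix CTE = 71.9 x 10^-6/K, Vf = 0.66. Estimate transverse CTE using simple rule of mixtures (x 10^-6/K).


alpha_2 = alpha_f*Vf + alpha_m*(1-Vf) = 14.1*0.66 + 71.9*0.34 = 33.8 x 10^-6/K

33.8 x 10^-6/K


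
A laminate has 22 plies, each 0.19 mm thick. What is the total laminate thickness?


h = n * t_ply = 22 * 0.19 = 4.18 mm

4.18 mm


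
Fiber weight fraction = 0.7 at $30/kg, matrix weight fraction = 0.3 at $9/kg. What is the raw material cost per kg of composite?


Cost = cost_f*Wf + cost_m*Wm = 30*0.7 + 9*0.3 = $23.7/kg

$23.7/kg


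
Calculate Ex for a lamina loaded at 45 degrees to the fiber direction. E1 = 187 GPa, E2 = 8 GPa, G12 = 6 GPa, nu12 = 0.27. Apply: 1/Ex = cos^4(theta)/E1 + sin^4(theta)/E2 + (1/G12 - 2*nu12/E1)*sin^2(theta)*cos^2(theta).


cos^4(45) = 0.25, sin^4(45) = 0.25, sin^2(45)*cos^2(45) = 0.25
1/G12 - 2*nu12/E1 = 1/6 - 2*0.27/187 = 0.163779 GPa^-1
1/Ex = 0.25/187 + 0.25/8 + 0.163779*0.25 = 0.0735316 GPa^-1
Ex = 13.6 GPa

13.6 GPa


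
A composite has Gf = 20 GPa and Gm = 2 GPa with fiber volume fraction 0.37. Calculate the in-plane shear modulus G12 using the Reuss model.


1/G12 = Vf/Gf + (1-Vf)/Gm = 0.37/20 + 0.63/2
G12 = 3.0 GPa

3.0 GPa


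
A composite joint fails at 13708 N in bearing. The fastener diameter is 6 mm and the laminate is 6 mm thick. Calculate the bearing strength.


sigma_br = F/(d*h) = 13708/(6*6) = 380.8 MPa

380.8 MPa


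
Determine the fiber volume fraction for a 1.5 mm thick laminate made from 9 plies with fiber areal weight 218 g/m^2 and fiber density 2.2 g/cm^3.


Vf = n * FAW / (rho_f * h * 1000) = 9 * 218 / (2.2 * 1.5 * 1000) = 0.5945

0.5945


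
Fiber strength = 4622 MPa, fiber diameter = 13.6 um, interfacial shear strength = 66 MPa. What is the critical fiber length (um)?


Lc = sigma_f * d / (2 * tau_i) = 4622 * 13.6 / (2 * 66) = 476.2 um

476.2 um


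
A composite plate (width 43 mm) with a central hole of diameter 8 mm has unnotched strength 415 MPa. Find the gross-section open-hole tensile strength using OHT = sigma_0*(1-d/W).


OHT = sigma_0*(1-d/W) = 415*(1-8/43) = 337.8 MPa

337.8 MPa


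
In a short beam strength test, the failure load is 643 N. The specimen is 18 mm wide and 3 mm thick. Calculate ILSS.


ILSS = 3F/(4bh) = 3*643/(4*18*3) = 8.93 MPa

8.93 MPa


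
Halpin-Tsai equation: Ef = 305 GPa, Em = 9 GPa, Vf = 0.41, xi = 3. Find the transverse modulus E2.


eta = (Ef/Em - 1)/(Ef/Em + xi) = (33.8889 - 1)/(33.8889 + 3) = 0.8916
E2 = Em*(1+xi*eta*Vf)/(1-eta*Vf) = 29.74 GPa

29.74 GPa


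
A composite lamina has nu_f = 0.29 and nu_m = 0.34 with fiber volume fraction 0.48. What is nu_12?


nu_12 = nu_f*Vf + nu_m*(1-Vf) = 0.29*0.48 + 0.34*0.52 = 0.316

0.316


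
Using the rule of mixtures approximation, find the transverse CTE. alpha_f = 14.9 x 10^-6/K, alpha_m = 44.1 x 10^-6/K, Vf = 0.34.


alpha_2 = alpha_f*Vf + alpha_m*(1-Vf) = 14.9*0.34 + 44.1*0.66 = 34.2 x 10^-6/K

34.2 x 10^-6/K


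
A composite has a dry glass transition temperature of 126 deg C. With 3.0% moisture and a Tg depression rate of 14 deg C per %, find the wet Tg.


Tg_wet = Tg_dry - k*moisture = 126 - 14*3.0 = 84.0 deg C

84.0 deg C


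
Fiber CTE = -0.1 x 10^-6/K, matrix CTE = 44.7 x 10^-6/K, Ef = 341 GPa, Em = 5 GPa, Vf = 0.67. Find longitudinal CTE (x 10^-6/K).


E1 = Ef*Vf + Em*(1-Vf) = 230.12
alpha_1 = (alpha_f*Ef*Vf + alpha_m*Em*(1-Vf))/E1 = 0.22 x 10^-6/K

0.22 x 10^-6/K


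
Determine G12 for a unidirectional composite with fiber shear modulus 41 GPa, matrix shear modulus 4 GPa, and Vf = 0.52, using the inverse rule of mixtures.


1/G12 = Vf/Gf + (1-Vf)/Gm = 0.52/41 + 0.48/4
G12 = 7.54 GPa

7.54 GPa


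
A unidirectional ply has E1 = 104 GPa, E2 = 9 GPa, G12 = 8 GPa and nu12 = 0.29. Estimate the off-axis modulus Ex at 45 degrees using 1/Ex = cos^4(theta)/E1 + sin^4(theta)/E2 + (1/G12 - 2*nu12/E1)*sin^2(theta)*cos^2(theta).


cos^4(45) = 0.25, sin^4(45) = 0.25, sin^2(45)*cos^2(45) = 0.25
1/G12 - 2*nu12/E1 = 1/8 - 2*0.29/104 = 0.119423 GPa^-1
1/Ex = 0.25/104 + 0.25/9 + 0.119423*0.25 = 0.0600374 GPa^-1
Ex = 16.66 GPa

16.66 GPa


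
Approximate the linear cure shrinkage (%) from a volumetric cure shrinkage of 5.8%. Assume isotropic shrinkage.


Linear shrinkage ≈ vol_shrink/3 = 5.8/3 = 1.933%

1.933%


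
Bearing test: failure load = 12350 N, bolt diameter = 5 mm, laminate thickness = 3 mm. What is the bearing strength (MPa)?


sigma_br = F/(d*h) = 12350/(5*3) = 823.3 MPa

823.3 MPa


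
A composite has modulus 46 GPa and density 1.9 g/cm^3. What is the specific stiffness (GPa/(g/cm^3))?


Specific stiffness = E/rho = 46/1.9 = 24.2 GPa/(g/cm^3)

24.2 GPa/(g/cm^3)


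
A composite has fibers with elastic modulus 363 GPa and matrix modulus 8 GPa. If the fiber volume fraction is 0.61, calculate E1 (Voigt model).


E1 = Ef*Vf + Em*(1-Vf) = 363*0.61 + 8*0.39 = 224.55 GPa

224.55 GPa


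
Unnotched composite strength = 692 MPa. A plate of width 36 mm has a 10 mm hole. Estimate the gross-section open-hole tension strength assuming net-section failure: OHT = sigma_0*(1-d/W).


OHT = sigma_0*(1-d/W) = 692*(1-10/36) = 499.8 MPa

499.8 MPa


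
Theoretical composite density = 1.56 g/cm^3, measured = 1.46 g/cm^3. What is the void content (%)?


Void% = (rho_theo - rho_actual)/rho_theo * 100 = (1.56 - 1.46)/1.56 * 100 = 6.41%

6.41%


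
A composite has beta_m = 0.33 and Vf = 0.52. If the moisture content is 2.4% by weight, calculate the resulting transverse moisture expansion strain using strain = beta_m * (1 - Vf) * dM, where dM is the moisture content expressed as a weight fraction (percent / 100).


dM = 2.4/100 = 0.024
strain = beta_m * (1-Vf) * dM = 0.33 * 0.48 * 0.024 = 0.0038016

0.0038016


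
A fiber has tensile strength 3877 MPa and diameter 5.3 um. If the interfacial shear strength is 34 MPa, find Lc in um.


Lc = sigma_f * d / (2 * tau_i) = 3877 * 5.3 / (2 * 34) = 302.2 um

302.2 um


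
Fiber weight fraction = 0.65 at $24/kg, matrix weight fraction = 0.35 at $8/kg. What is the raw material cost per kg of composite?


Cost = cost_f*Wf + cost_m*Wm = 24*0.65 + 8*0.35 = $18.4/kg

$18.4/kg


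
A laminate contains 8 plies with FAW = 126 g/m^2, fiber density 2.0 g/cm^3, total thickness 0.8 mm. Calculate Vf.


Vf = n * FAW / (rho_f * h * 1000) = 8 * 126 / (2.0 * 0.8 * 1000) = 0.63

0.63


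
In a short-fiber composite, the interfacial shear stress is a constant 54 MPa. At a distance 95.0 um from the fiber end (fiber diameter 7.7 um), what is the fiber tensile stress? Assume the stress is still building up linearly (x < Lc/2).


Force balance: sigma_f * (pi*d^2/4) = tau * (pi*d) * x  ->  sigma_f = 4 * tau * x / d
sigma_f = 4 * 54 * 95.0 / 7.7 = 2664.9 MPa

2664.9 MPa


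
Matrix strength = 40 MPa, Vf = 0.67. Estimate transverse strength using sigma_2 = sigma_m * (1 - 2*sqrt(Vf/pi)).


factor = 1 - 2*sqrt(0.67/pi) = 0.0764
sigma_2 = 40 * 0.0764 = 3.06 MPa

3.06 MPa


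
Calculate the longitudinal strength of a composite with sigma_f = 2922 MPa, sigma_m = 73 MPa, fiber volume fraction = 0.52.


sigma_1 = sigma_f*Vf + sigma_m*(1-Vf) = 2922*0.52 + 73*0.48 = 1554.5 MPa

1554.5 MPa


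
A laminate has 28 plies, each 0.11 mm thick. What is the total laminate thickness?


h = n * t_ply = 28 * 0.11 = 3.08 mm

3.08 mm


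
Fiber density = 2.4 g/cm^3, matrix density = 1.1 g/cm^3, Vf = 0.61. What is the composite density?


rho_c = rho_f*Vf + rho_m*(1-Vf) = 2.4*0.61 + 1.1*0.39 = 1.893 g/cm^3

1.893 g/cm^3


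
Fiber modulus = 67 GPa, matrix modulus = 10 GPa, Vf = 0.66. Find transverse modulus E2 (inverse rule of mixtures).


1/E2 = Vf/Ef + (1-Vf)/Em = 0.66/67 + 0.34/10
E2 = 22.8 GPa

22.8 GPa


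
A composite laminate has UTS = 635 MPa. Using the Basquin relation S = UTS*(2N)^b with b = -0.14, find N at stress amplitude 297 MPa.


N = 0.5 * (S/UTS)^(1/b) = 0.5 * (297/635)^(1/-0.14) = 113.8246 cycles

113.8246 cycles


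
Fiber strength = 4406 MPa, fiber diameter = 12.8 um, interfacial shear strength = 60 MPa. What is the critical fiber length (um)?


Lc = sigma_f * d / (2 * tau_i) = 4406 * 12.8 / (2 * 60) = 470.0 um

470.0 um


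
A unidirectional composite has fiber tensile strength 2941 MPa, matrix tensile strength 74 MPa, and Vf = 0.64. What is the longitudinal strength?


sigma_1 = sigma_f*Vf + sigma_m*(1-Vf) = 2941*0.64 + 74*0.36 = 1908.9 MPa

1908.9 MPa


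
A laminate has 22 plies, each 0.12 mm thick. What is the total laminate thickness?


h = n * t_ply = 22 * 0.12 = 2.64 mm

2.64 mm


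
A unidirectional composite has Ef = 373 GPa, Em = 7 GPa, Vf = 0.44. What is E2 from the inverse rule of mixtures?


1/E2 = Vf/Ef + (1-Vf)/Em = 0.44/373 + 0.56/7
E2 = 12.32 GPa

12.32 GPa


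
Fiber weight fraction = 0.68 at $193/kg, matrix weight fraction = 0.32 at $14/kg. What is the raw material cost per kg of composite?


Cost = cost_f*Wf + cost_m*Wm = 193*0.68 + 14*0.32 = $135.72/kg

$135.72/kg


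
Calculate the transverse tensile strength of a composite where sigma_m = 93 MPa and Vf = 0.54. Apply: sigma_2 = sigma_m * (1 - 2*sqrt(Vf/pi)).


factor = 1 - 2*sqrt(0.54/pi) = 0.1708
sigma_2 = 93 * 0.1708 = 15.89 MPa

15.89 MPa


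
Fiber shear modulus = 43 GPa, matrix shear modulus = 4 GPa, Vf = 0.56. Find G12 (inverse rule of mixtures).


1/G12 = Vf/Gf + (1-Vf)/Gm = 0.56/43 + 0.44/4
G12 = 8.13 GPa

8.13 GPa


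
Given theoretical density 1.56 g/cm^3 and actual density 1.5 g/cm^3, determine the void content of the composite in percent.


Void% = (rho_theo - rho_actual)/rho_theo * 100 = (1.56 - 1.5)/1.56 * 100 = 3.85%

3.85%


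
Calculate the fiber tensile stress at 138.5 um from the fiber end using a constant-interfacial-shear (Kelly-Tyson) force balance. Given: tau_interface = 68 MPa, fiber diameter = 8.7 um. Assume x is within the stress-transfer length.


Force balance: sigma_f * (pi*d^2/4) = tau * (pi*d) * x  ->  sigma_f = 4 * tau * x / d
sigma_f = 4 * 68 * 138.5 / 8.7 = 4330.1 MPa

4330.1 MPa


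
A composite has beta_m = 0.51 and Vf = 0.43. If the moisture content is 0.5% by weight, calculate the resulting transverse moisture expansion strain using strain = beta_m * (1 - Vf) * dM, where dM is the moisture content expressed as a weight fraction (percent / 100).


dM = 0.5/100 = 0.005
strain = beta_m * (1-Vf) * dM = 0.51 * 0.57 * 0.005 = 0.0014535

0.0014535


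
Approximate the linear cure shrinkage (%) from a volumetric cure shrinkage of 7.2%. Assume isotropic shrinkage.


Linear shrinkage ≈ vol_shrink/3 = 7.2/3 = 2.4%

2.4%


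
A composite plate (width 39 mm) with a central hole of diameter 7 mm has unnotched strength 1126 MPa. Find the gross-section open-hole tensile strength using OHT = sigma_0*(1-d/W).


OHT = sigma_0*(1-d/W) = 1126*(1-7/39) = 923.9 MPa

923.9 MPa


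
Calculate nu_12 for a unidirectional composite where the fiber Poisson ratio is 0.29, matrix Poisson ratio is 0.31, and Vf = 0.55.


nu_12 = nu_f*Vf + nu_m*(1-Vf) = 0.29*0.55 + 0.31*0.45 = 0.299

0.299


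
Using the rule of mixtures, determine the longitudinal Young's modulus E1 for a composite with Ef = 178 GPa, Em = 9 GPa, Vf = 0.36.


E1 = Ef*Vf + Em*(1-Vf) = 178*0.36 + 9*0.64 = 69.84 GPa

69.84 GPa


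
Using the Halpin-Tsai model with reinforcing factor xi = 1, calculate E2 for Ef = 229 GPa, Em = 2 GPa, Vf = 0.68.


eta = (Ef/Em - 1)/(Ef/Em + xi) = (114.5 - 1)/(114.5 + 1) = 0.9827
E2 = Em*(1+xi*eta*Vf)/(1-eta*Vf) = 10.06 GPa

10.06 GPa


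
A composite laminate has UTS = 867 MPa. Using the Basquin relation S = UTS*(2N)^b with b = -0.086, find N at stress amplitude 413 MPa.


N = 0.5 * (S/UTS)^(1/b) = 0.5 * (413/867)^(1/-0.086) = 2779.4503 cycles

2779.4503 cycles


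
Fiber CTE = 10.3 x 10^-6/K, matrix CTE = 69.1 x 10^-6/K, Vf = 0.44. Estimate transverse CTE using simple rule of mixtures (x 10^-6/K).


alpha_2 = alpha_f*Vf + alpha_m*(1-Vf) = 10.3*0.44 + 69.1*0.56 = 43.2 x 10^-6/K

43.2 x 10^-6/K


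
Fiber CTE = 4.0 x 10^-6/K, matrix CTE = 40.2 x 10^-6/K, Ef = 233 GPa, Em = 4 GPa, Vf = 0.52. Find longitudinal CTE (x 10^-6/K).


E1 = Ef*Vf + Em*(1-Vf) = 123.08
alpha_1 = (alpha_f*Ef*Vf + alpha_m*Em*(1-Vf))/E1 = 4.56 x 10^-6/K

4.56 x 10^-6/K


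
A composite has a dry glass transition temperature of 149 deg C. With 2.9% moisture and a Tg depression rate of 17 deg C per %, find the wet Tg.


Tg_wet = Tg_dry - k*moisture = 149 - 17*2.9 = 99.7 deg C

99.7 deg C


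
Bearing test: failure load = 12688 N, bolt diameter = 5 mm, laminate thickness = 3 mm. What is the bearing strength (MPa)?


sigma_br = F/(d*h) = 12688/(5*3) = 845.9 MPa

845.9 MPa


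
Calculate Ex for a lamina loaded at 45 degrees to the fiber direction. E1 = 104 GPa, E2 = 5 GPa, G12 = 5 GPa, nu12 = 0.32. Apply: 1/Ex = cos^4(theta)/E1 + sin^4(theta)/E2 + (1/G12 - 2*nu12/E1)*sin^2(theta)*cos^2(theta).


cos^4(45) = 0.25, sin^4(45) = 0.25, sin^2(45)*cos^2(45) = 0.25
1/G12 - 2*nu12/E1 = 1/5 - 2*0.32/104 = 0.193846 GPa^-1
1/Ex = 0.25/104 + 0.25/5 + 0.193846*0.25 = 0.1008654 GPa^-1
Ex = 9.91 GPa

9.91 GPa


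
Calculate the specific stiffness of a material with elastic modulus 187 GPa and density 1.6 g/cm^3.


Specific stiffness = E/rho = 187/1.6 = 116.9 GPa/(g/cm^3)

116.9 GPa/(g/cm^3)


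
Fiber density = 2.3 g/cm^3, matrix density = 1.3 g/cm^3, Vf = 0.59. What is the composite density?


rho_c = rho_f*Vf + rho_m*(1-Vf) = 2.3*0.59 + 1.3*0.41 = 1.89 g/cm^3

1.89 g/cm^3


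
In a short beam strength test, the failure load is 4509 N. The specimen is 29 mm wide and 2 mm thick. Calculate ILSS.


ILSS = 3F/(4bh) = 3*4509/(4*29*2) = 58.31 MPa

58.31 MPa


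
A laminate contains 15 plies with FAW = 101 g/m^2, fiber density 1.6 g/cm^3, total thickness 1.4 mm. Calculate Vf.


Vf = n * FAW / (rho_f * h * 1000) = 15 * 101 / (1.6 * 1.4 * 1000) = 0.6763

0.6763


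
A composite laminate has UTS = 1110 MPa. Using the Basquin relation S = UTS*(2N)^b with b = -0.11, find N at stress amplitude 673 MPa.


N = 0.5 * (S/UTS)^(1/b) = 0.5 * (673/1110)^(1/-0.11) = 47.2603 cycles

47.2603 cycles


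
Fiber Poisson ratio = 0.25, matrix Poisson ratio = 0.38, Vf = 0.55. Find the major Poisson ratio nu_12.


nu_12 = nu_f*Vf + nu_m*(1-Vf) = 0.25*0.55 + 0.38*0.45 = 0.3085

0.3085


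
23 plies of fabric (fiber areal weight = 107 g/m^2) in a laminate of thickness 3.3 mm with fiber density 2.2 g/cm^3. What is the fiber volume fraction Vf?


Vf = n * FAW / (rho_f * h * 1000) = 23 * 107 / (2.2 * 3.3 * 1000) = 0.339

0.339


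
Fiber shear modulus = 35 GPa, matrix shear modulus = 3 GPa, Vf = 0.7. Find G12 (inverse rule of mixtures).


1/G12 = Vf/Gf + (1-Vf)/Gm = 0.7/35 + 0.3/3
G12 = 8.33 GPa

8.33 GPa


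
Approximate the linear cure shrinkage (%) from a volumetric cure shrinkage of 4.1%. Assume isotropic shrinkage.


Linear shrinkage ≈ vol_shrink/3 = 4.1/3 = 1.367%

1.367%


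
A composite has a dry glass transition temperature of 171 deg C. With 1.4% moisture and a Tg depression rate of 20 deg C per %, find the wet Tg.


Tg_wet = Tg_dry - k*moisture = 171 - 20*1.4 = 143.0 deg C

143.0 deg C


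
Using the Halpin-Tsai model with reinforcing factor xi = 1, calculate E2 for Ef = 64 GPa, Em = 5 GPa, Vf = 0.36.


eta = (Ef/Em - 1)/(Ef/Em + xi) = (12.8 - 1)/(12.8 + 1) = 0.8551
E2 = Em*(1+xi*eta*Vf)/(1-eta*Vf) = 9.45 GPa

9.45 GPa


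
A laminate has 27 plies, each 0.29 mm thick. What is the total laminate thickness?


h = n * t_ply = 27 * 0.29 = 7.83 mm

7.83 mm


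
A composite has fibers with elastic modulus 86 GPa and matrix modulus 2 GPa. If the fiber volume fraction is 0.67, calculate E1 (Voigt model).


E1 = Ef*Vf + Em*(1-Vf) = 86*0.67 + 2*0.33 = 58.28 GPa

58.28 GPa


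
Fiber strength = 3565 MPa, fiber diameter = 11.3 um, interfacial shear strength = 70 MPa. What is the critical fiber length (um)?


Lc = sigma_f * d / (2 * tau_i) = 3565 * 11.3 / (2 * 70) = 287.7 um

287.7 um


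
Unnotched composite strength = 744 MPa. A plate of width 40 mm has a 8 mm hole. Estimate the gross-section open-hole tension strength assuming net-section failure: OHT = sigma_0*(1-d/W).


OHT = sigma_0*(1-d/W) = 744*(1-8/40) = 595.2 MPa

595.2 MPa


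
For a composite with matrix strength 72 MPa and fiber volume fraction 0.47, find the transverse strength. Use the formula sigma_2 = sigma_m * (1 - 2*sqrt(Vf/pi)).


factor = 1 - 2*sqrt(0.47/pi) = 0.2264
sigma_2 = 72 * 0.2264 = 16.3 MPa

16.3 MPa


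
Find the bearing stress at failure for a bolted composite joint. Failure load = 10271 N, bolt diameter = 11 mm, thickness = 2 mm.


sigma_br = F/(d*h) = 10271/(11*2) = 466.9 MPa

466.9 MPa


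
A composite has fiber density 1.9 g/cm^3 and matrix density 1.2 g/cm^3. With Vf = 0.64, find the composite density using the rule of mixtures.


rho_c = rho_f*Vf + rho_m*(1-Vf) = 1.9*0.64 + 1.2*0.36 = 1.648 g/cm^3

1.648 g/cm^3


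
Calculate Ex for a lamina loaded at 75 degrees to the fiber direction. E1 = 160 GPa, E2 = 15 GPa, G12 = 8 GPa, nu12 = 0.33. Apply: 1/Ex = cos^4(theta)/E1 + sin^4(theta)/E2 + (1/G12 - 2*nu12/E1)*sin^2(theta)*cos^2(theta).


cos^4(75) = 0.004487, sin^4(75) = 0.870513, sin^2(75)*cos^2(75) = 0.0625
1/G12 - 2*nu12/E1 = 1/8 - 2*0.33/160 = 0.120875 GPa^-1
1/Ex = 0.004487/160 + 0.870513/15 + 0.120875*0.0625 = 0.0656169 GPa^-1
Ex = 15.24 GPa

15.24 GPa


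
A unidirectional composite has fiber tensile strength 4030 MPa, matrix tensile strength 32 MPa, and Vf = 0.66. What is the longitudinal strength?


sigma_1 = sigma_f*Vf + sigma_m*(1-Vf) = 4030*0.66 + 32*0.34 = 2670.7 MPa

2670.7 MPa


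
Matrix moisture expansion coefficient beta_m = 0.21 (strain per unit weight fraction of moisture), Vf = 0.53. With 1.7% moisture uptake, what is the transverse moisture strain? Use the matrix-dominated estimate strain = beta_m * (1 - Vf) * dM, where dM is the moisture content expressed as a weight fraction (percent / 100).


dM = 1.7/100 = 0.017
strain = beta_m * (1-Vf) * dM = 0.21 * 0.47 * 0.017 = 0.0016779

0.0016779


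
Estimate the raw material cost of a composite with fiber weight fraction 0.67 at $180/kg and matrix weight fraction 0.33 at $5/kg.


Cost = cost_f*Wf + cost_m*Wm = 180*0.67 + 5*0.33 = $122.25/kg

$122.25/kg


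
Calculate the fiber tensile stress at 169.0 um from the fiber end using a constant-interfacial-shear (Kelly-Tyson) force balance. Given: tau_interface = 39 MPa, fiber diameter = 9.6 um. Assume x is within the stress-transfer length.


Force balance: sigma_f * (pi*d^2/4) = tau * (pi*d) * x  ->  sigma_f = 4 * tau * x / d
sigma_f = 4 * 39 * 169.0 / 9.6 = 2746.3 MPa

2746.3 MPa


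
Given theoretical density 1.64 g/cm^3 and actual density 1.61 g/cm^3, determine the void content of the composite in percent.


Void% = (rho_theo - rho_actual)/rho_theo * 100 = (1.64 - 1.61)/1.64 * 100 = 1.83%

1.83%


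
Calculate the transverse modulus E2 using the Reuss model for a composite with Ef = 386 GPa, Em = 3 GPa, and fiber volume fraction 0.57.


1/E2 = Vf/Ef + (1-Vf)/Em = 0.57/386 + 0.43/3
E2 = 6.91 GPa

6.91 GPa


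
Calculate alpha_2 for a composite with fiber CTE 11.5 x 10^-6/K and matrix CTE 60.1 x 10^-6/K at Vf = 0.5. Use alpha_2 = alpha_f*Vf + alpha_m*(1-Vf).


alpha_2 = alpha_f*Vf + alpha_m*(1-Vf) = 11.5*0.5 + 60.1*0.5 = 35.8 x 10^-6/K

35.8 x 10^-6/K


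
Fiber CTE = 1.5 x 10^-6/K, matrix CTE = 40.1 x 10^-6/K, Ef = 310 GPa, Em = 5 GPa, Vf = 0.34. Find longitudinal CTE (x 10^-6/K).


E1 = Ef*Vf + Em*(1-Vf) = 108.7
alpha_1 = (alpha_f*Ef*Vf + alpha_m*Em*(1-Vf))/E1 = 2.67 x 10^-6/K

2.67 x 10^-6/K


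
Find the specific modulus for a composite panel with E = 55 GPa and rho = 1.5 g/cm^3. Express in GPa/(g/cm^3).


Specific stiffness = E/rho = 55/1.5 = 36.7 GPa/(g/cm^3)

36.7 GPa/(g/cm^3)


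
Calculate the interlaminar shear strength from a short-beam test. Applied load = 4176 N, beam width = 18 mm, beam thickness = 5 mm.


ILSS = 3F/(4bh) = 3*4176/(4*18*5) = 34.8 MPa

34.8 MPa


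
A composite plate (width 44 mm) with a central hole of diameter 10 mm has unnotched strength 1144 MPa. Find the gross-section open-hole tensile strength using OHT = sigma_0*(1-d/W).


OHT = sigma_0*(1-d/W) = 1144*(1-10/44) = 884.0 MPa

884.0 MPa


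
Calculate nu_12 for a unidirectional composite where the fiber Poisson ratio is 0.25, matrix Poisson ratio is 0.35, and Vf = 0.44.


nu_12 = nu_f*Vf + nu_m*(1-Vf) = 0.25*0.44 + 0.35*0.56 = 0.306

0.306


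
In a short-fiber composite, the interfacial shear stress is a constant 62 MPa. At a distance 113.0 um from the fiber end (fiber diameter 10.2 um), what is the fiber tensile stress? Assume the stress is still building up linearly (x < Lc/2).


Force balance: sigma_f * (pi*d^2/4) = tau * (pi*d) * x  ->  sigma_f = 4 * tau * x / d
sigma_f = 4 * 62 * 113.0 / 10.2 = 2747.5 MPa

2747.5 MPa


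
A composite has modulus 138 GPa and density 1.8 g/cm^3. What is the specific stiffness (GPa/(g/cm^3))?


Specific stiffness = E/rho = 138/1.8 = 76.7 GPa/(g/cm^3)

76.7 GPa/(g/cm^3)


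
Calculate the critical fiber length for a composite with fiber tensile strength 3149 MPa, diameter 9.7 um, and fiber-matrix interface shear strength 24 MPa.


Lc = sigma_f * d / (2 * tau_i) = 3149 * 9.7 / (2 * 24) = 636.4 um

636.4 um


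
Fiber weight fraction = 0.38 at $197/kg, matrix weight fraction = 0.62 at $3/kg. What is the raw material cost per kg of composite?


Cost = cost_f*Wf + cost_m*Wm = 197*0.38 + 3*0.62 = $76.72/kg

$76.72/kg


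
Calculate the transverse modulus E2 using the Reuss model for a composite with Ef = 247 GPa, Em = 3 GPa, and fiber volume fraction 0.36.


1/E2 = Vf/Ef + (1-Vf)/Em = 0.36/247 + 0.64/3
E2 = 4.66 GPa

4.66 GPa


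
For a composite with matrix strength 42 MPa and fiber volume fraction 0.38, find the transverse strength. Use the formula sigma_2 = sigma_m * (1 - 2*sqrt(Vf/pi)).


factor = 1 - 2*sqrt(0.38/pi) = 0.3044
sigma_2 = 42 * 0.3044 = 12.79 MPa

12.79 MPa


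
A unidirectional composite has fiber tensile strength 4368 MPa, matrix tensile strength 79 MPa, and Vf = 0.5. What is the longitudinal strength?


sigma_1 = sigma_f*Vf + sigma_m*(1-Vf) = 4368*0.5 + 79*0.5 = 2223.5 MPa

2223.5 MPa


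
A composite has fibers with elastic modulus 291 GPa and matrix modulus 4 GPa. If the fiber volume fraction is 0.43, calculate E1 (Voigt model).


E1 = Ef*Vf + Em*(1-Vf) = 291*0.43 + 4*0.57 = 127.41 GPa

127.41 GPa


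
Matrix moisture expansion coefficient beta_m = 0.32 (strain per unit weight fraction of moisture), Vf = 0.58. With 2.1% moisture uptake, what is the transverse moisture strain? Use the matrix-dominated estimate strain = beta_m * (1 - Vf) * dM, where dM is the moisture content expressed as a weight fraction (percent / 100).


dM = 2.1/100 = 0.021
strain = beta_m * (1-Vf) * dM = 0.32 * 0.42 * 0.021 = 0.0028224

0.0028224


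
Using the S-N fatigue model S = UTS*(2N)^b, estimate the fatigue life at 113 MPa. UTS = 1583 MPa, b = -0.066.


N = 0.5 * (S/UTS)^(1/b) = 0.5 * (113/1583)^(1/-0.066) = 1.1714e+17 cycles

1.1714e+17 cycles


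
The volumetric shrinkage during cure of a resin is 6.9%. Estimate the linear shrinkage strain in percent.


Linear shrinkage ≈ vol_shrink/3 = 6.9/3 = 2.3%

2.3%


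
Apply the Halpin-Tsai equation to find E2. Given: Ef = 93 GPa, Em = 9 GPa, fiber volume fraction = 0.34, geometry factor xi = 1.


eta = (Ef/Em - 1)/(Ef/Em + xi) = (10.3333 - 1)/(10.3333 + 1) = 0.8235
E2 = Em*(1+xi*eta*Vf)/(1-eta*Vf) = 16.0 GPa

16.0 GPa


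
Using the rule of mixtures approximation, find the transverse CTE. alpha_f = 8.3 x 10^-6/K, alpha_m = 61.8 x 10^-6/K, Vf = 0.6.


alpha_2 = alpha_f*Vf + alpha_m*(1-Vf) = 8.3*0.6 + 61.8*0.4 = 29.7 x 10^-6/K

29.7 x 10^-6/K


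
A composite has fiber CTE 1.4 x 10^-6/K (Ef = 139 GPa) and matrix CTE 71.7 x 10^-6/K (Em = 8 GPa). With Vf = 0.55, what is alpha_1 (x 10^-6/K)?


E1 = Ef*Vf + Em*(1-Vf) = 80.05
alpha_1 = (alpha_f*Ef*Vf + alpha_m*Em*(1-Vf))/E1 = 4.56 x 10^-6/K

4.56 x 10^-6/K


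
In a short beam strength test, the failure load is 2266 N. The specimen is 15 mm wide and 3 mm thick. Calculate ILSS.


ILSS = 3F/(4bh) = 3*2266/(4*15*3) = 37.77 MPa

37.77 MPa


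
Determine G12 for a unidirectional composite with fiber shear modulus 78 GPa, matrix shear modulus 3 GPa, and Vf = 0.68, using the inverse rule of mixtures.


1/G12 = Vf/Gf + (1-Vf)/Gm = 0.68/78 + 0.32/3
G12 = 8.67 GPa

8.67 GPa


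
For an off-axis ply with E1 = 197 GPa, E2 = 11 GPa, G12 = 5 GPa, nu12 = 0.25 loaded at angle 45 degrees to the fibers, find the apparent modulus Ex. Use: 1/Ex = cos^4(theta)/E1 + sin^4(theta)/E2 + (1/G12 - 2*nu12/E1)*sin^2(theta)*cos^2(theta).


cos^4(45) = 0.25, sin^4(45) = 0.25, sin^2(45)*cos^2(45) = 0.25
1/G12 - 2*nu12/E1 = 1/5 - 2*0.25/197 = 0.197462 GPa^-1
1/Ex = 0.25/197 + 0.25/11 + 0.197462*0.25 = 0.0733618 GPa^-1
Ex = 13.63 GPa

13.63 GPa


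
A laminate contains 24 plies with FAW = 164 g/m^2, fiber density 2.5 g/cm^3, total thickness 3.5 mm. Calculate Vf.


Vf = n * FAW / (rho_f * h * 1000) = 24 * 164 / (2.5 * 3.5 * 1000) = 0.4498

0.4498


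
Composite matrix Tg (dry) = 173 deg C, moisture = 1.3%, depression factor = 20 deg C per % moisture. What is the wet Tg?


Tg_wet = Tg_dry - k*moisture = 173 - 20*1.3 = 147.0 deg C

147.0 deg C


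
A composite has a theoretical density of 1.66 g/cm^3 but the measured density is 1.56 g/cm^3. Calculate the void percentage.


Void% = (rho_theo - rho_actual)/rho_theo * 100 = (1.66 - 1.56)/1.66 * 100 = 6.02%

6.02%


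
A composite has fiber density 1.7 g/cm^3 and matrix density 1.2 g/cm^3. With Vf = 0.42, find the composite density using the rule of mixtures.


rho_c = rho_f*Vf + rho_m*(1-Vf) = 1.7*0.42 + 1.2*0.58 = 1.41 g/cm^3

1.41 g/cm^3


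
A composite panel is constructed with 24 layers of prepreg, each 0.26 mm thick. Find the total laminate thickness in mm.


h = n * t_ply = 24 * 0.26 = 6.24 mm

6.24 mm


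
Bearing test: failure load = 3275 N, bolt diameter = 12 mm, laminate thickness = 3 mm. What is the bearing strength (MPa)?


sigma_br = F/(d*h) = 3275/(12*3) = 91.0 MPa

91.0 MPa


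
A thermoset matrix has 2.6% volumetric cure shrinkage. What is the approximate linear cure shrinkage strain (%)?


Linear shrinkage ≈ vol_shrink/3 = 2.6/3 = 0.867%

0.867%


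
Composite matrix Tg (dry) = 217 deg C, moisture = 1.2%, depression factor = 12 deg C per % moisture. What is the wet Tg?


Tg_wet = Tg_dry - k*moisture = 217 - 12*1.2 = 202.6 deg C

202.6 deg C


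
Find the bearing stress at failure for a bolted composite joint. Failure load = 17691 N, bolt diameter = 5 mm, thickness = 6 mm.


sigma_br = F/(d*h) = 17691/(5*6) = 589.7 MPa

589.7 MPa


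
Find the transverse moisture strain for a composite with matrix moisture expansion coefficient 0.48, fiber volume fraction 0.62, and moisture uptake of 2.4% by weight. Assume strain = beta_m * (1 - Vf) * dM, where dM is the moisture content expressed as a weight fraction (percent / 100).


dM = 2.4/100 = 0.024
strain = beta_m * (1-Vf) * dM = 0.48 * 0.38 * 0.024 = 0.0043776

0.0043776


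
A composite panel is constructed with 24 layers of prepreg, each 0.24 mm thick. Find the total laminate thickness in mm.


h = n * t_ply = 24 * 0.24 = 5.76 mm

5.76 mm


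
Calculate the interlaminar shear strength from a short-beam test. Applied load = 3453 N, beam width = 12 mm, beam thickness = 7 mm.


ILSS = 3F/(4bh) = 3*3453/(4*12*7) = 30.83 MPa

30.83 MPa


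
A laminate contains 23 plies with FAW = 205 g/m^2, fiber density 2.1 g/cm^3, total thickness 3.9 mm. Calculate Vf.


Vf = n * FAW / (rho_f * h * 1000) = 23 * 205 / (2.1 * 3.9 * 1000) = 0.5757

0.5757


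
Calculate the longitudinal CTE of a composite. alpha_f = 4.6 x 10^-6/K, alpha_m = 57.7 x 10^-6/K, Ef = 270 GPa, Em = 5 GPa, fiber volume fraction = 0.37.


E1 = Ef*Vf + Em*(1-Vf) = 103.05
alpha_1 = (alpha_f*Ef*Vf + alpha_m*Em*(1-Vf))/E1 = 6.22 x 10^-6/K

6.22 x 10^-6/K


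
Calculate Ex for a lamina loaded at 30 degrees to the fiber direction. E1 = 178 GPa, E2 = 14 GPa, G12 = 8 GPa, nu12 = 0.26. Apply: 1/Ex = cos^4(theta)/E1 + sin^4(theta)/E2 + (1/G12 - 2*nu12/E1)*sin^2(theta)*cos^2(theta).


cos^4(30) = 0.5625, sin^4(30) = 0.0625, sin^2(30)*cos^2(30) = 0.1875
1/G12 - 2*nu12/E1 = 1/8 - 2*0.26/178 = 0.122079 GPa^-1
1/Ex = 0.5625/178 + 0.0625/14 + 0.122079*0.1875 = 0.0305141 GPa^-1
Ex = 32.77 GPa

32.77 GPa


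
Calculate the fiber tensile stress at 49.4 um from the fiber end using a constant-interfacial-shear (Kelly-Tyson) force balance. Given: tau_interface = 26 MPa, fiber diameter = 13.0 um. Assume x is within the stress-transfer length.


Force balance: sigma_f * (pi*d^2/4) = tau * (pi*d) * x  ->  sigma_f = 4 * tau * x / d
sigma_f = 4 * 26 * 49.4 / 13.0 = 395.2 MPa

395.2 MPa


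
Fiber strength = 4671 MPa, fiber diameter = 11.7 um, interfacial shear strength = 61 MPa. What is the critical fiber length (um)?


Lc = sigma_f * d / (2 * tau_i) = 4671 * 11.7 / (2 * 61) = 448.0 um

448.0 um


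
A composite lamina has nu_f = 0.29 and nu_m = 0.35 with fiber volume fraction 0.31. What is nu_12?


nu_12 = nu_f*Vf + nu_m*(1-Vf) = 0.29*0.31 + 0.35*0.69 = 0.3314

0.3314


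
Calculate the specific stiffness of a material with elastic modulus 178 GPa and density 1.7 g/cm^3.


Specific stiffness = E/rho = 178/1.7 = 104.7 GPa/(g/cm^3)

104.7 GPa/(g/cm^3)


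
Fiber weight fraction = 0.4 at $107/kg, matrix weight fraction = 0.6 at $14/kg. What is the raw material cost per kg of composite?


Cost = cost_f*Wf + cost_m*Wm = 107*0.4 + 14*0.6 = $51.2/kg

$51.2/kg


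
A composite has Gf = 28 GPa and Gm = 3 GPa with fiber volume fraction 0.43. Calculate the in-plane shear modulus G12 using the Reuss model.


1/G12 = Vf/Gf + (1-Vf)/Gm = 0.43/28 + 0.57/3
G12 = 4.87 GPa

4.87 GPa


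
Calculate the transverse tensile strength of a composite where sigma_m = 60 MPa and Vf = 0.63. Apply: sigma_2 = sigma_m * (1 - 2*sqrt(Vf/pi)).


factor = 1 - 2*sqrt(0.63/pi) = 0.1044
sigma_2 = 60 * 0.1044 = 6.26 MPa

6.26 MPa


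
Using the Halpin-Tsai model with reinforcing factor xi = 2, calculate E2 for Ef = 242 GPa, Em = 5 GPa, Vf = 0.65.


eta = (Ef/Em - 1)/(Ef/Em + xi) = (48.4 - 1)/(48.4 + 2) = 0.9405
E2 = Em*(1+xi*eta*Vf)/(1-eta*Vf) = 28.59 GPa

28.59 GPa


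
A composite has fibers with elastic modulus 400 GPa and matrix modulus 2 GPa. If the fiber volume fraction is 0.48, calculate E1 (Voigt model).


E1 = Ef*Vf + Em*(1-Vf) = 400*0.48 + 2*0.52 = 193.04 GPa

193.04 GPa


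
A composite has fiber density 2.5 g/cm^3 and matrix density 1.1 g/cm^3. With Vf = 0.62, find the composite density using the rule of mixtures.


rho_c = rho_f*Vf + rho_m*(1-Vf) = 2.5*0.62 + 1.1*0.38 = 1.968 g/cm^3

1.968 g/cm^3


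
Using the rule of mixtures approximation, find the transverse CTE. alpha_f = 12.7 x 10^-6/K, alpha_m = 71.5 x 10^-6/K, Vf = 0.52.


alpha_2 = alpha_f*Vf + alpha_m*(1-Vf) = 12.7*0.52 + 71.5*0.48 = 40.9 x 10^-6/K

40.9 x 10^-6/K


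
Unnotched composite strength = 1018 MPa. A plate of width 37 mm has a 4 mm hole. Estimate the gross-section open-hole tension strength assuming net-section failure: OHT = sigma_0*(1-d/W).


OHT = sigma_0*(1-d/W) = 1018*(1-4/37) = 907.9 MPa

907.9 MPa


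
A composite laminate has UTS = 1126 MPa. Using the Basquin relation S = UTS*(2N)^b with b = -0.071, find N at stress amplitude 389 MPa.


N = 0.5 * (S/UTS)^(1/b) = 0.5 * (389/1126)^(1/-0.071) = 1.5857e+06 cycles

1.5857e+06 cycles


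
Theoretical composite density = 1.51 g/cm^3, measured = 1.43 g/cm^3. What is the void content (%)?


Void% = (rho_theo - rho_actual)/rho_theo * 100 = (1.51 - 1.43)/1.51 * 100 = 5.3%

5.3%


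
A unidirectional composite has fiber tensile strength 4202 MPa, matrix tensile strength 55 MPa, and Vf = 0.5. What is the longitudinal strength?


sigma_1 = sigma_f*Vf + sigma_m*(1-Vf) = 4202*0.5 + 55*0.5 = 2128.5 MPa

2128.5 MPa


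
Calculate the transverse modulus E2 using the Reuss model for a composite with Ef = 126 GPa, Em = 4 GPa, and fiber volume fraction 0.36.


1/E2 = Vf/Ef + (1-Vf)/Em = 0.36/126 + 0.64/4
E2 = 6.14 GPa

6.14 GPa


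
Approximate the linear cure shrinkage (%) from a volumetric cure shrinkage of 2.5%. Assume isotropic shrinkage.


Linear shrinkage ≈ vol_shrink/3 = 2.5/3 = 0.833%

0.833%


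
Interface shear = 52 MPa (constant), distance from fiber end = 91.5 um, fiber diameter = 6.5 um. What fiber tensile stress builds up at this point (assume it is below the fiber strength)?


Force balance: sigma_f * (pi*d^2/4) = tau * (pi*d) * x  ->  sigma_f = 4 * tau * x / d
sigma_f = 4 * 52 * 91.5 / 6.5 = 2928.0 MPa

2928.0 MPa


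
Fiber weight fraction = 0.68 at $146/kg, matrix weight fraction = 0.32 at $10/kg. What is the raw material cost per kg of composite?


Cost = cost_f*Wf + cost_m*Wm = 146*0.68 + 10*0.32 = $102.48/kg

$102.48/kg


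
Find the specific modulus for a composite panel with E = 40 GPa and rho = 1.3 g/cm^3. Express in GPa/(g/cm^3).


Specific stiffness = E/rho = 40/1.3 = 30.8 GPa/(g/cm^3)

30.8 GPa/(g/cm^3)


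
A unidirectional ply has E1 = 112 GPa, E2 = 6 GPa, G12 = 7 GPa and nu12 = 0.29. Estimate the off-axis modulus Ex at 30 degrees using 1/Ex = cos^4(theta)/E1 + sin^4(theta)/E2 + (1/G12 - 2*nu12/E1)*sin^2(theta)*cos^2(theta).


cos^4(30) = 0.5625, sin^4(30) = 0.0625, sin^2(30)*cos^2(30) = 0.1875
1/G12 - 2*nu12/E1 = 1/7 - 2*0.29/112 = 0.137679 GPa^-1
1/Ex = 0.5625/112 + 0.0625/6 + 0.137679*0.1875 = 0.0412537 GPa^-1
Ex = 24.24 GPa

24.24 GPa


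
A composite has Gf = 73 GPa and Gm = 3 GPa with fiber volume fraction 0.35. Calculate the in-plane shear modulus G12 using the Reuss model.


1/G12 = Vf/Gf + (1-Vf)/Gm = 0.35/73 + 0.65/3
G12 = 4.52 GPa

4.52 GPa


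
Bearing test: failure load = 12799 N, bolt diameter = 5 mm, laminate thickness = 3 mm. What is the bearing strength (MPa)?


sigma_br = F/(d*h) = 12799/(5*3) = 853.3 MPa

853.3 MPa


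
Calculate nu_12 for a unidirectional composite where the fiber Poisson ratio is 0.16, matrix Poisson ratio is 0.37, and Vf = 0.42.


nu_12 = nu_f*Vf + nu_m*(1-Vf) = 0.16*0.42 + 0.37*0.58 = 0.2818

0.2818


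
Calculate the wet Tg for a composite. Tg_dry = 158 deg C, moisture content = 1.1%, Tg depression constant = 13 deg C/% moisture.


Tg_wet = Tg_dry - k*moisture = 158 - 13*1.1 = 143.7 deg C

143.7 deg C


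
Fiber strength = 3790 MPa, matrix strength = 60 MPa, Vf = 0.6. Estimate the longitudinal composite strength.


sigma_1 = sigma_f*Vf + sigma_m*(1-Vf) = 3790*0.6 + 60*0.4 = 2298.0 MPa

2298.0 MPa


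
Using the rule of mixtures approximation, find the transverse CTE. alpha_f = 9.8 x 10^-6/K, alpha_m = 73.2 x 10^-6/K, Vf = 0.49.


alpha_2 = alpha_f*Vf + alpha_m*(1-Vf) = 9.8*0.49 + 73.2*0.51 = 42.1 x 10^-6/K

42.1 x 10^-6/K


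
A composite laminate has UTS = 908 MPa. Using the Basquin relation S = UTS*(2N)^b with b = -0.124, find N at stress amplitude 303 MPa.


N = 0.5 * (S/UTS)^(1/b) = 0.5 * (303/908)^(1/-0.124) = 3490.3336 cycles

3490.3336 cycles


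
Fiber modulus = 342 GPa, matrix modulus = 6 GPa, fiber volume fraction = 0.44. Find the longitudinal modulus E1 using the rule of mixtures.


E1 = Ef*Vf + Em*(1-Vf) = 342*0.44 + 6*0.56 = 153.84 GPa

153.84 GPa


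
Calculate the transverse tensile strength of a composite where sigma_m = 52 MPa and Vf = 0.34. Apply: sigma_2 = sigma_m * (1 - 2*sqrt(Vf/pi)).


factor = 1 - 2*sqrt(0.34/pi) = 0.342
sigma_2 = 52 * 0.342 = 17.79 MPa

17.79 MPa


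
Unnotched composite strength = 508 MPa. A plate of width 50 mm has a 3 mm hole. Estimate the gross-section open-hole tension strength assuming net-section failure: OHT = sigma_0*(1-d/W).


OHT = sigma_0*(1-d/W) = 508*(1-3/50) = 477.5 MPa

477.5 MPa
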